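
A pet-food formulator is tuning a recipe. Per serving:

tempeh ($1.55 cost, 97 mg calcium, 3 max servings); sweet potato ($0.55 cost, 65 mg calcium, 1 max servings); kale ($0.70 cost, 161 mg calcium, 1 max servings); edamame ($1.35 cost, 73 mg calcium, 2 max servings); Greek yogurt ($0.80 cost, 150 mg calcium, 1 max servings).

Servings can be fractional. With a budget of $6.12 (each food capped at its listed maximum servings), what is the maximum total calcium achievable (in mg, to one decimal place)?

Calcium per dollar: kale 230, Greek yogurt 187.5, sweet potato 118.2, tempeh 62.58, edamame 54.07.
Take 1 serving of kale: spends $0.70, +161.0 mg calcium (running total 161.0 mg).
Take 1 serving of Greek yogurt: spends $0.80, +150.0 mg calcium (running total 311.0 mg).
Take 1 serving of sweet potato: spends $0.55, +65.0 mg calcium (running total 376.0 mg).
Take 2.626 servings of tempeh: spends $4.07, +254.7 mg calcium (running total 630.7 mg).
Filling greedily by calcium-per-dollar is optimal for one linear limit, giving 630.7 mg.

630.7 mg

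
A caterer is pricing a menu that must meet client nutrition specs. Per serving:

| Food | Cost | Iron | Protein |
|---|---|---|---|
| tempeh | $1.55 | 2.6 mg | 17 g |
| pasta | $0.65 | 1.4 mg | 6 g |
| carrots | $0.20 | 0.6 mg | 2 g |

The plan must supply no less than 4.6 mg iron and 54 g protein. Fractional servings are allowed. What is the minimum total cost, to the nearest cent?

$4.92

Minimising a linear cost over {iron ≥ 4.6, protein ≥ 54, servings ≥ 0} — the optimum is at a vertex, using one or two foods.
tempeh only: max(4.6/2.6, 54/17) = 3.176 servings → $4.92.
pasta only: max(4.6/1.4, 54/6) = 9 servings → $5.85.
carrots only: max(4.6/0.6, 54/2) = 27 servings → $5.40.
tempeh + pasta: intersection lies outside the first quadrant.
tempeh + carrots: intersection lies outside the first quadrant.
pasta + carrots with both targets exact would need a negative amount; discard.
So the least-cost plan costs $4.92.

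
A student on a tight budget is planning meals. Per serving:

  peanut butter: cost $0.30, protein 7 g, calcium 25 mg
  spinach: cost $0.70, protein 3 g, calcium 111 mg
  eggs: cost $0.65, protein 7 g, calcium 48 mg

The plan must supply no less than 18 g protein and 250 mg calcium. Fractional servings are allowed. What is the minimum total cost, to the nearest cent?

Two binding constraints pin down two serving amounts, so the optimal mix uses at most two foods. The candidates are each food alone (scaled to the tighter of protein/calcium) and each pair with both constraints tight.
peanut butter only: max(18/7, 250/25) = 10 servings → $3.00.
spinach only: max(18/3, 250/111) = 6 servings → $4.20.
eggs only: max(18/7, 250/48) = 5.208 servings → $3.39.
peanut butter + spinach with both tight: 1.778 servings and 1.852 servings → $1.83.
peanut butter + eggs: the both-tight solution has a negative serving — not a feasible corner.
spinach + eggs with both tight: 1.4 servings and 1.972 servings → $2.26.
The minimum over all feasible corners is $1.83.

$1.83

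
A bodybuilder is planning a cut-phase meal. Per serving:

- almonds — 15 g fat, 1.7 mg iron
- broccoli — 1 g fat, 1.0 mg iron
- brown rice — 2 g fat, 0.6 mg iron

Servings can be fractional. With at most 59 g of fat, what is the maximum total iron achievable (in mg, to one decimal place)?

59.0 mg

Iron per g fat: broccoli 1, brown rice 0.3, almonds 0.1133.
With no serving limits, spend the whole fat allowance on broccoli: 59 g / 1 g × 1.0 mg = 59.0 mg.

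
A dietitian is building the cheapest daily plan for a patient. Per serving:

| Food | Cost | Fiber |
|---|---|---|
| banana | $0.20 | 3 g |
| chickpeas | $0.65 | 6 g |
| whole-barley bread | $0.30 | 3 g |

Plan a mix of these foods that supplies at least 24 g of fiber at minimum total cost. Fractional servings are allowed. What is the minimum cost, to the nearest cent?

$1.60

Cost per g of fiber: banana $0.0667, whole-barley bread $0.1000, chickpeas $0.1083.
With no serving limits, use only banana: 24 g / 3 g = 8 servings × $0.20 = $1.60.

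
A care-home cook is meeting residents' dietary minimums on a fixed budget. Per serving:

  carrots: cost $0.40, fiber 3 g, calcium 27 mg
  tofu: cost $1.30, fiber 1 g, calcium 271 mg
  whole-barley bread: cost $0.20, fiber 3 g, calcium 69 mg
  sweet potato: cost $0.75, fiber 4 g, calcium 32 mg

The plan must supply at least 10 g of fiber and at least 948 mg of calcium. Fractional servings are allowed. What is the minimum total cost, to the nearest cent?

This is a tiny linear program; its minimum lies at a vertex of the feasible set. List the vertices and price them.
carrots only: max(10/3, 948/27) = 35.11 servings → $14.04.
tofu only: max(10/1, 948/271) = 10 servings → $13.00.
whole-barley bread only: max(10/3, 948/69) = 13.74 servings → $2.75.
sweet potato only: max(10/4, 948/32) = 29.62 servings → $22.22.
carrots + tofu with both tight: 2.242 servings and 3.275 servings → $5.15.
carrots + whole-barley bread: the both-tight solution has a negative serving — not a feasible corner.
carrots + sweet potato: the both-tight solution has a negative serving — not a feasible corner.
tofu + whole-barley bread with both tight: 2.895 servings and 2.368 servings → $4.24.
tofu + sweet potato with both tight: 3.3 servings and 1.675 servings → $5.55.
whole-barley bread + sweet potato with both targets exact would need a negative amount; discard.
Cheapest feasible corner: $2.75.

$2.75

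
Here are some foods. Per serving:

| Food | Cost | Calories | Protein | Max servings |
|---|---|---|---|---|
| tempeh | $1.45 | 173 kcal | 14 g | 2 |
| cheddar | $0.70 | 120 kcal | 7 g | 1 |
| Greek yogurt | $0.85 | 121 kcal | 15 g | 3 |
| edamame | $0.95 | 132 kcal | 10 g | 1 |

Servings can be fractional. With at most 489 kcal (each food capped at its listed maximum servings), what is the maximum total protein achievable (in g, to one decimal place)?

55.2 g

Protein per kcal: Greek yogurt 0.124, tempeh 0.08092, edamame 0.07576, cheddar 0.05833.
Take 3 servings of Greek yogurt: uses 363 kcal, +45.0 g protein (running total 45.0 g).
Take 0.7283 servings of tempeh: uses 126 kcal, +10.2 g protein (running total 55.2 g).
Greedy by best ratio exhausts the calories allowance optimally: 55.2 g.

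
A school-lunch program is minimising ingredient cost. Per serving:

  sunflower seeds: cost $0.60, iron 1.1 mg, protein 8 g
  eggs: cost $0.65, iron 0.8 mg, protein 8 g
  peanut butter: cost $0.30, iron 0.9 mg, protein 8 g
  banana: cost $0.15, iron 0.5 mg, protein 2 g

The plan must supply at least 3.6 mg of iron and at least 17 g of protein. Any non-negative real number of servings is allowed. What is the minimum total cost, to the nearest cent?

$1.10

sunflower seeds only: max(3.6/1.1, 17/8) = 3.273 servings → $1.96.
eggs only: max(3.6/0.8, 17/8) = 4.5 servings → $2.92.
peanut butter only: max(3.6/0.9, 17/8) = 4 servings → $1.20.
banana only: max(3.6/0.5, 17/2) = 8.5 servings → $1.27.
sunflower seeds + eggs with both targets exact would need a negative amount; discard.
sunflower seeds + peanut butter: the both-tight solution has a negative serving — not a feasible corner.
sunflower seeds + banana with both tight: 0.7222 servings and 5.611 servings → $1.27.
eggs + peanut butter with both targets exact would need a negative amount; discard.
eggs + banana with both tight: 0.5417 servings and 6.333 servings → $1.30.
peanut butter + banana with both tight: 0.5909 servings and 6.136 servings → $1.10.
So the least-cost plan costs $1.10.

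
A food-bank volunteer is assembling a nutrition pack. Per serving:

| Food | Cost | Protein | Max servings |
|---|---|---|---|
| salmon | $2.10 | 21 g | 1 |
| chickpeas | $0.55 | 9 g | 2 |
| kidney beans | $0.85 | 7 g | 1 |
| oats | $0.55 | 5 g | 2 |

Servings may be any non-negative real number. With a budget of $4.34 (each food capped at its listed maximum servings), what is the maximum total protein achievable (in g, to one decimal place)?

49.3 g

Protein per dollar: chickpeas 16.36, salmon 10, oats 9.091, kidney beans 8.235.
Take 2 servings of chickpeas: spends $1.10, +18.0 g protein (running total 18.0 g).
Take 1 serving of salmon: spends $2.10, +21.0 g protein (running total 39.0 g).
Take 2 servings of oats: spends $1.10, +10.0 g protein (running total 49.0 g).
Take 0.04706 servings of kidney beans: spends $0.04, +0.3 g protein (running total 49.3 g).
Filling greedily by protein-per-dollar is optimal for one linear limit, giving 49.3 g.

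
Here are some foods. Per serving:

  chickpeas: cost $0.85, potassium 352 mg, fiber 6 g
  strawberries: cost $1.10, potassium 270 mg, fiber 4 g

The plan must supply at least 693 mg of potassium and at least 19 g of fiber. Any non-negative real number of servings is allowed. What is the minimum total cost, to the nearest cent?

Compare the cost at each extreme point of the feasible region.
chickpeas only: max(693/352, 19/6) = 3.167 servings → $2.69.
strawberries only: max(693/270, 19/4) = 4.75 servings → $5.22.
chickpeas + strawberries with both targets exact would need a negative amount; discard.
Cheapest feasible corner: $2.69.

$2.69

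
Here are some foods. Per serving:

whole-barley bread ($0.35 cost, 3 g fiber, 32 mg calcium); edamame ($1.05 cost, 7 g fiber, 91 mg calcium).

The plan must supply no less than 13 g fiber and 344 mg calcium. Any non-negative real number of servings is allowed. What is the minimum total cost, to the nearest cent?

whole-barley bread only: max(13/3, 344/32) = 10.75 servings → $3.76.
edamame only: max(13/7, 344/91) = 3.78 servings → $3.97.
whole-barley bread + edamame: intersection lies outside the first quadrant.
Cheapest feasible corner: $3.76.

$3.76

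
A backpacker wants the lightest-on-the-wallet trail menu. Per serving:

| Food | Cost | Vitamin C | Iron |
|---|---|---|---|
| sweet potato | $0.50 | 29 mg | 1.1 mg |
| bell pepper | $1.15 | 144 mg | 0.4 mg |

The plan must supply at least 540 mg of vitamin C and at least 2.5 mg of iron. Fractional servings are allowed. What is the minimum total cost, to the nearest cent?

At the optimum either one food covers both requirements or two foods hit both targets exactly; no other combination can be cheaper.
sweet potato only: max(540/29, 2.5/1.1) = 18.62 servings → $9.31.
bell pepper only: max(540/144, 2.5/0.4) = 6.25 servings → $7.19.
sweet potato + bell pepper with both tight: 0.9809 servings and 3.552 servings → $4.58.
The minimum over all feasible corners is $4.58.

$4.58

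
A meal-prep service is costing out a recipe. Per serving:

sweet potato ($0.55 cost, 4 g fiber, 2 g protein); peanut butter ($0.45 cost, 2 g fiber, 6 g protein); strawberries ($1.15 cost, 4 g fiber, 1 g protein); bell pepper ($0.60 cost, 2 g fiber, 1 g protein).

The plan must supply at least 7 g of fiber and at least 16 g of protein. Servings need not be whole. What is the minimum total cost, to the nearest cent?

For a min-cost LP with two ≥-constraints, a basic feasible solution has at most two positive variables.
sweet potato only: max(7/4, 16/2) = 8 servings → $4.40.
peanut butter only: max(7/2, 16/6) = 3.5 servings → $1.57.
strawberries only: max(7/4, 16/1) = 16 servings → $18.40.
bell pepper only: max(7/2, 16/1) = 16 servings → $9.60.
sweet potato + peanut butter with both tight: 0.5 servings and 2.5 servings → $1.40.
sweet potato + strawberries: the both-tight solution has a negative serving — not a feasible corner.
sweet potato + bell pepper (both tight): parallel constraints — no distinct corner.
peanut butter + strawberries with both tight: 2.591 servings and 0.4545 servings → $1.69.
peanut butter + bell pepper with both tight: 2.5 servings and 1 serving → $1.73.
strawberries + bell pepper: the both-tight solution has a negative serving — not a feasible corner.
Cheapest feasible corner: $1.40.

$1.40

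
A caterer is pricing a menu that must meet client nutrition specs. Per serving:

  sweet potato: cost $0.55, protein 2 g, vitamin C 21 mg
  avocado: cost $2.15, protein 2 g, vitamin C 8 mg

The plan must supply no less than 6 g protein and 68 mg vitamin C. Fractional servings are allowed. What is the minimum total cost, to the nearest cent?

$1.78

Compare the cost at each extreme point of the feasible region.
sweet potato only: max(6/2, 68/21) = 3.238 servings → $1.78.
avocado only: max(6/2, 68/8) = 8.5 servings → $18.27.
sweet potato + avocado: the both-tight solution has a negative serving — not a feasible corner.
The minimum over all feasible corners is $1.78.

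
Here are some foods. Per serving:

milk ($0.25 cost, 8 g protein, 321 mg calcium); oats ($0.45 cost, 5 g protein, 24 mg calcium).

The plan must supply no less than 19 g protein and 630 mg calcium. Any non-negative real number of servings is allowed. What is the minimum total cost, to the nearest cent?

$0.59

A basic optimal solution has at most two foods positive. Try each food alone and each pair with both targets met exactly.
milk only: max(19/8, 630/321) = 2.375 servings → $0.59.
oats only: max(19/5, 630/24) = 26.25 servings → $11.81.
milk + oats with both tight: 1.907 servings and 0.7495 servings → $0.81.
Cheapest feasible corner: $0.59.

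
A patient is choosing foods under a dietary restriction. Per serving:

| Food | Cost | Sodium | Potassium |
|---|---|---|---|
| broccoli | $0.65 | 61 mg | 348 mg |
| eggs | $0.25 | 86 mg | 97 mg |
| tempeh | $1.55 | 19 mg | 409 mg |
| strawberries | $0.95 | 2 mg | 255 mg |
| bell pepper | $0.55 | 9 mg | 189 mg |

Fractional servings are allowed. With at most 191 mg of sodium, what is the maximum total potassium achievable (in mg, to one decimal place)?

Potassium per mg sodium: strawberries 127.5, tempeh 21.53, bell pepper 21, broccoli 5.705, eggs 1.128.
With no serving limits, spend the whole sodium allowance on strawberries: 191 mg / 2 mg × 255 mg = 24352.5 mg.

24352.5 mg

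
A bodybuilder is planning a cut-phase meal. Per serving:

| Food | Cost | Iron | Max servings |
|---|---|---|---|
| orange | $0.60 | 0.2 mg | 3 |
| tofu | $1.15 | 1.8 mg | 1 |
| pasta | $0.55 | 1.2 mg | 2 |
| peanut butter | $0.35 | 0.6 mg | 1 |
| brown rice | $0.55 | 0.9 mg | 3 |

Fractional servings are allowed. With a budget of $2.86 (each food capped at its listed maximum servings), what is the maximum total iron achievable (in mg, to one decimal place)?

5.3 mg

Iron per dollar: pasta 2.182, peanut butter 1.714, brown rice 1.636, tofu 1.565, orange 0.3333.
Take 2 servings of pasta: spends $1.10, +2.4 mg iron (running total 2.4 mg).
Take 1 serving of peanut butter: spends $0.35, +0.6 mg iron (running total 3.0 mg).
Take 2.564 servings of brown rice: spends $1.41, +2.3 mg iron (running total 5.3 mg).
Filling greedily by iron-per-dollar is optimal for one linear limit, giving 5.3 mg.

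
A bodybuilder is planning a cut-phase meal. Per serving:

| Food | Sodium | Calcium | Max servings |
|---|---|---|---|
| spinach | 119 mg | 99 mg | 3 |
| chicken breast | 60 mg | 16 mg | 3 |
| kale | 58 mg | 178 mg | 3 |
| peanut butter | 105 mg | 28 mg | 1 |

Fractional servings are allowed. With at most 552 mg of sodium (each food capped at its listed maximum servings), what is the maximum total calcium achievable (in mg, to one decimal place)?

836.6 mg

Calcium per mg sodium: kale 3.069, spinach 0.8319, chicken breast 0.2667, peanut butter 0.2667.
Take 3 servings of kale: uses 174 mg sodium, +534.0 mg calcium (running total 534.0 mg).
Take 3 servings of spinach: uses 357 mg sodium, +297.0 mg calcium (running total 831.0 mg).
Take 0.35 servings of chicken breast: uses 21 mg sodium, +5.6 mg calcium (running total 836.6 mg).
Greedy by best ratio exhausts the sodium allowance optimally: 836.6 mg.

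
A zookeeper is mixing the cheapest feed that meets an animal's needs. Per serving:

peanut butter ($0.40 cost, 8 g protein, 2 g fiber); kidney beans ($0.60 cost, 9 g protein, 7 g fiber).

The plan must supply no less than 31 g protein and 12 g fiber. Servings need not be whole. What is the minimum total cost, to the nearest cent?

The cheapest plan sits at a corner of the feasible region — with two constraints it uses at most two foods.
peanut butter only: max(31/8, 12/2) = 6 servings → $2.40.
kidney beans only: max(31/9, 12/7) = 3.444 servings → $2.07.
peanut butter + kidney beans with both tight: 2.868 servings and 0.8947 servings → $1.68.
Cheapest feasible corner: $1.68.

$1.68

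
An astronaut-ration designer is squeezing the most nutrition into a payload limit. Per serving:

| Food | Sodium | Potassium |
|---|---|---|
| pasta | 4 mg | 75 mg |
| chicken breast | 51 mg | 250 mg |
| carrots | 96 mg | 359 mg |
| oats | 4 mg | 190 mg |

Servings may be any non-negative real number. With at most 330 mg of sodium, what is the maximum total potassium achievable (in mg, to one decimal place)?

Potassium per mg sodium: oats 47.5, pasta 18.75, chicken breast 4.902, carrots 3.74.
With no serving limits, spend the whole sodium allowance on oats: 330 mg / 4 mg × 190 mg = 15675.0 mg.

15675.0 mg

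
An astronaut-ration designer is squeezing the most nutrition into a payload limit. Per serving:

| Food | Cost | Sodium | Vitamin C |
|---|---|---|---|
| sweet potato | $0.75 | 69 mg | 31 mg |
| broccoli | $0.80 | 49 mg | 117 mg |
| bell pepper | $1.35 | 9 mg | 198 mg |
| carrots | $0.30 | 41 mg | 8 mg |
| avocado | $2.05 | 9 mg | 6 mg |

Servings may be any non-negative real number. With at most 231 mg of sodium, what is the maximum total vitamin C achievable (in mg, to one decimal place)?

Vitamin C per mg sodium: bell pepper 22, broccoli 2.388, avocado 0.6667, sweet potato 0.4493, carrots 0.1951.
With no serving limits, spend the whole sodium allowance on bell pepper: 231 mg / 9 mg × 198 mg = 5082.0 mg.

5082.0 mg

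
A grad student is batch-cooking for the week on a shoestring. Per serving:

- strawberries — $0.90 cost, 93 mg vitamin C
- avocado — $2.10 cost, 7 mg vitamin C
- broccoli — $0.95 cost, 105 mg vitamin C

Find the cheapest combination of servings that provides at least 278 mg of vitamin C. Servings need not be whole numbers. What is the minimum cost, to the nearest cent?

Cost per mg of vitamin C: broccoli $0.0090, strawberries $0.0097, avocado $0.3000.
With no serving limits, use only broccoli: 278 mg / 105 mg = 2.648 servings × $0.95 = $2.52.

$2.52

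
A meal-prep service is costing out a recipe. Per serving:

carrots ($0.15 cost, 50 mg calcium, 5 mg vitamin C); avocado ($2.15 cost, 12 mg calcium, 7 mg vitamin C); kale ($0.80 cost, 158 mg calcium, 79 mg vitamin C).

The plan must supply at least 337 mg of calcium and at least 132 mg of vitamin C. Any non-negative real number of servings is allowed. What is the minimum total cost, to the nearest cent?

$1.52

At the optimum either one food covers both requirements or two foods hit both targets exactly; no other combination can be cheaper.
carrots only: max(337/50, 132/5) = 26.4 servings → $3.96.
avocado only: max(337/12, 132/7) = 28.08 servings → $60.38.
kale only: max(337/158, 132/79) = 2.133 servings → $1.71.
carrots + avocado with both tight: 2.672 servings and 16.95 servings → $36.84.
carrots + kale with both tight: 1.825 servings and 1.555 servings → $1.52.
avocado + kale with both targets exact would need a negative amount; discard.
Cheapest feasible corner: $1.52.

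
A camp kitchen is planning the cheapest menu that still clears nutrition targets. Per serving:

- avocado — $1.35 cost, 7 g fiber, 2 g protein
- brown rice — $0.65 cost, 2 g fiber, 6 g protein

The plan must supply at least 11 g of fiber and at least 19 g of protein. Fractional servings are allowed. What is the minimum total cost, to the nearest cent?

A basic optimal solution has at most two foods positive. Try each food alone and each pair with both targets met exactly.
avocado only: max(11/7, 19/2) = 9.5 servings → $12.82.
brown rice only: max(11/2, 19/6) = 5.5 servings → $3.58.
avocado + brown rice with both tight: 0.7368 servings and 2.921 servings → $2.89.
The minimum over all feasible corners is $2.89.

$2.89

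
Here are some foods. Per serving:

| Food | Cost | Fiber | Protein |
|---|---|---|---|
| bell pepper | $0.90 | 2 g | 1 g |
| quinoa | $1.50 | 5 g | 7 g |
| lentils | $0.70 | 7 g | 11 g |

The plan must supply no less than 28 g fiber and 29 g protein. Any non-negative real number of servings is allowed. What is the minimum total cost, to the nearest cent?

The cheapest plan sits at a corner of the feasible region — with two constraints it uses at most two foods.
bell pepper only: max(28/2, 29/1) = 29 servings → $26.10.
quinoa only: max(28/5, 29/7) = 5.6 servings → $8.40.
lentils only: max(28/7, 29/11) = 4 servings → $2.80.
bell pepper + quinoa with both tight: 5.667 servings and 3.333 servings → $10.10.
bell pepper + lentils with both tight: 7 servings and 2 servings → $7.70.
quinoa + lentils: intersection lies outside the first quadrant.
The minimum over all feasible corners is $2.80.

$2.80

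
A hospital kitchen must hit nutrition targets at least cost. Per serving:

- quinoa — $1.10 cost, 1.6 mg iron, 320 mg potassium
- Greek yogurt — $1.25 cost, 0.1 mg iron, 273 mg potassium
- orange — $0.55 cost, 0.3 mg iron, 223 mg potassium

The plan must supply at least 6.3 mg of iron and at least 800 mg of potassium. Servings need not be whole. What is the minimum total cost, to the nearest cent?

$4.33

For a min-cost LP with two ≥-constraints, a basic feasible solution has at most two positive variables.
quinoa only: max(6.3/1.6, 800/320) = 3.938 servings → $4.33.
Greek yogurt only: max(6.3/0.1, 800/273) = 63 servings → $78.75.
orange only: max(6.3/0.3, 800/223) = 21 servings → $11.55.
quinoa + Greek yogurt: intersection lies outside the first quadrant.
quinoa + orange with both targets exact would need a negative amount; discard.
Greek yogurt + orange with both targets exact would need a negative amount; discard.
Cheapest feasible corner: $4.33.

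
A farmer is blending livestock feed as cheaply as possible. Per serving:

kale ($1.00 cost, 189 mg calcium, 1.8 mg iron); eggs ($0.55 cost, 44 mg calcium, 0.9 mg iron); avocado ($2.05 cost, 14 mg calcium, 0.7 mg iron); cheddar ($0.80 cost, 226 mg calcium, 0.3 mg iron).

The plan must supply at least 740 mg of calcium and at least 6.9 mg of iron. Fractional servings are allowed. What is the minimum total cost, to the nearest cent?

$3.88

Check every corner: each single food scaled to meet both minima, and each pair solved so both constraints bind.
kale only: max(740/189, 6.9/1.8) = 3.915 servings → $3.92.
eggs only: max(740/44, 6.9/0.9) = 16.82 servings → $9.25.
avocado only: max(740/14, 6.9/0.7) = 52.86 servings → $108.36.
cheddar only: max(740/226, 6.9/0.3) = 23 servings → $18.40.
kale + eggs: intersection lies outside the first quadrant.
kale + avocado: intersection lies outside the first quadrant.
kale + cheddar with both tight: 3.82 servings and 0.07969 servings → $3.88.
eggs + avocado: intersection lies outside the first quadrant.
eggs + cheddar with both tight: 7.032 servings and 1.905 servings → $5.39.
avocado + cheddar with both tight: 8.684 servings and 2.736 servings → $19.99.
Cheapest feasible corner: $3.88.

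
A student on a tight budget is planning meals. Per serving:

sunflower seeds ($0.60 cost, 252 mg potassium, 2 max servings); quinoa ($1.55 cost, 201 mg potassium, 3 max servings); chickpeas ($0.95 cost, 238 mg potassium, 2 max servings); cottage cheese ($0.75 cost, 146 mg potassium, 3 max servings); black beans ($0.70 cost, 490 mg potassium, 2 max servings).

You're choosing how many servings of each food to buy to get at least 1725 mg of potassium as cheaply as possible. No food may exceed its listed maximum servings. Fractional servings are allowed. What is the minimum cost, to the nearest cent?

Cost per mg of potassium: black beans $0.0014, sunflower seeds $0.0024, chickpeas $0.0040, cottage cheese $0.0051, quinoa $0.0077.
Take 2 servings of black beans: +980.0 mg potassium for $1.40 (total $1.40, still need 745.0 mg).
Take 2 servings of sunflower seeds: +504.0 mg potassium for $1.20 (total $2.60, still need 241.0 mg).
Take 1.013 servings of chickpeas: +241.0 mg potassium for $0.96 (total $3.56, still need 0.0 mg).
Greedy by cheapest-per-mg is optimal for a single linear constraint, so the minimum cost is $3.56.

$3.56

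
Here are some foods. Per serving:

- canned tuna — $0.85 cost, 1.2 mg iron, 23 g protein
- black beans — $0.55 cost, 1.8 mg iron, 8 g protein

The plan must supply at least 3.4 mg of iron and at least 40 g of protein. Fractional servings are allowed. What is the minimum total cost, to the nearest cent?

$1.72

The cheapest plan sits at a corner of the feasible region — with two constraints it uses at most two foods.
canned tuna only: max(3.4/1.2, 40/23) = 2.833 servings → $2.41.
black beans only: max(3.4/1.8, 40/8) = 5 servings → $2.75.
canned tuna + black beans with both tight: 1.409 servings and 0.9497 servings → $1.72.
Cheapest feasible corner: $1.72.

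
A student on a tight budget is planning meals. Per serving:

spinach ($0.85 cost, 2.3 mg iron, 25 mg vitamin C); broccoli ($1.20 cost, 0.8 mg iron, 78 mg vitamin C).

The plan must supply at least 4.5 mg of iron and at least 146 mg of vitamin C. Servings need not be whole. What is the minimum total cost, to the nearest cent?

Minimising a linear cost over {iron ≥ 4.5, vitamin C ≥ 146, servings ≥ 0} — the optimum is at a vertex, using one or two foods.
spinach only: max(4.5/2.3, 146/25) = 5.84 servings → $4.96.
broccoli only: max(4.5/0.8, 146/78) = 5.625 servings → $6.75.
spinach + broccoli with both tight: 1.469 servings and 1.401 servings → $2.93.
The minimum over all feasible corners is $2.93.

$2.93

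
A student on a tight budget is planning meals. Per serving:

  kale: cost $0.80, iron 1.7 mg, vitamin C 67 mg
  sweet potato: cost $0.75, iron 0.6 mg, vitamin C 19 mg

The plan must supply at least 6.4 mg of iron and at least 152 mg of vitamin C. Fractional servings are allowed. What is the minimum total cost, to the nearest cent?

$3.01

Two binding constraints pin down two serving amounts, so the optimal mix uses at most two foods. The candidates are each food alone (scaled to the tighter of iron/vitamin C) and each pair with both constraints tight.
kale only: max(6.4/1.7, 152/67) = 3.765 servings → $3.01.
sweet potato only: max(6.4/0.6, 152/19) = 10.67 servings → $8.00.
kale + sweet potato with both targets exact would need a negative amount; discard.
Cheapest feasible corner: $3.01.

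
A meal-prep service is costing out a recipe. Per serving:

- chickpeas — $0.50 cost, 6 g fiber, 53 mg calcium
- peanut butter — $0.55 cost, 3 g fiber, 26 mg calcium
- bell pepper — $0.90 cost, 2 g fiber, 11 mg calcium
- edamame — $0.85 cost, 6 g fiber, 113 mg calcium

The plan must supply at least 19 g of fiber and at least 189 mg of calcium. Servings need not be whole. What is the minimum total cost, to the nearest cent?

$1.71

Check every corner: each single food scaled to meet both minima, and each pair solved so both constraints bind.
chickpeas only: max(19/6, 189/53) = 3.566 servings → $1.78.
peanut butter only: max(19/3, 189/26) = 7.269 servings → $4.00.
bell pepper only: max(19/2, 189/11) = 17.18 servings → $15.46.
edamame only: max(19/6, 189/113) = 3.167 servings → $2.69.
chickpeas + peanut butter with both targets exact would need a negative amount; discard.
chickpeas + bell pepper: the both-tight solution has a negative serving — not a feasible corner.
chickpeas + edamame with both tight: 2.814 servings and 0.3528 servings → $1.71.
peanut butter + bell pepper: intersection lies outside the first quadrant.
peanut butter + edamame with both tight: 5.536 servings and 0.3989 servings → $3.38.
bell pepper + edamame with both tight: 6.331 servings and 1.056 servings → $6.60.
Cheapest feasible corner: $1.71.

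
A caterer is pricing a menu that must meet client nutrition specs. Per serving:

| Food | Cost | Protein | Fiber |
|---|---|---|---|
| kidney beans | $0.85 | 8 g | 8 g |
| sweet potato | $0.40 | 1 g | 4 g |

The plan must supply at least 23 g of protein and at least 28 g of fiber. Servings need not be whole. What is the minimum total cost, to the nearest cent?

$2.93

kidney beans only: max(23/8, 28/8) = 3.5 servings → $2.98.
sweet potato only: max(23/1, 28/4) = 23 servings → $9.20.
kidney beans + sweet potato with both tight: 2.667 servings and 1.667 servings → $2.93.
Cheapest feasible corner: $2.93.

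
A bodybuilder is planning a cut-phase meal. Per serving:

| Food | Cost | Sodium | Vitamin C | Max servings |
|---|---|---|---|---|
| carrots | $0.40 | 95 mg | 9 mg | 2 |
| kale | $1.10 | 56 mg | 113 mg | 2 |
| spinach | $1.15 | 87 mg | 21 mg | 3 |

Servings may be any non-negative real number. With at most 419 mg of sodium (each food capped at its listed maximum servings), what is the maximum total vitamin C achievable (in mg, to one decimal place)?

293.4 mg

Vitamin C per mg sodium: kale 2.018, spinach 0.2414, carrots 0.09474.
Take 2 servings of kale: uses 112 mg sodium, +226.0 mg vitamin C (running total 226.0 mg).
Take 3 servings of spinach: uses 261 mg sodium, +63.0 mg vitamin C (running total 289.0 mg).
Take 0.4842 servings of carrots: uses 46 mg sodium, +4.4 mg vitamin C (running total 293.4 mg).
Filling greedily by vitamin C-per-mg sodium is optimal for one linear limit, giving 293.4 mg.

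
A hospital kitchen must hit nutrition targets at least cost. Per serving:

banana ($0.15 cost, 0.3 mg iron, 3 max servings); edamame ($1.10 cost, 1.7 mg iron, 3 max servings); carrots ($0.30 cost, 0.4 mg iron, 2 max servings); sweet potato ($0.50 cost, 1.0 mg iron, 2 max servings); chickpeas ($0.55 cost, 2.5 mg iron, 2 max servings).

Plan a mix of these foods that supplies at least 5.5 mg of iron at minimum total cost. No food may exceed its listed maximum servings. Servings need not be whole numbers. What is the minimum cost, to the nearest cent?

$1.35

Cost per mg of iron: chickpeas $0.2200, banana $0.5000, sweet potato $0.5000, edamame $0.6471, carrots $0.7500.
Take 2 servings of chickpeas: +5.0 mg iron for $1.10 (total $1.10, still need 0.5 mg).
Take 1.667 servings of banana: +0.5 mg iron for $0.25 (total $1.35, still need 0.0 mg).
Greedy by cheapest-per-mg is optimal for a single linear constraint, so the minimum cost is $1.35.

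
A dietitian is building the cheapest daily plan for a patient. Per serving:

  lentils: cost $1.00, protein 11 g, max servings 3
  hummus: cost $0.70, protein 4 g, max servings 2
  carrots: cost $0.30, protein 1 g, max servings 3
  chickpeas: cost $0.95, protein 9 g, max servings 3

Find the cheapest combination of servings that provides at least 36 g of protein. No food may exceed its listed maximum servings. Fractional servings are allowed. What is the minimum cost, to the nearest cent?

Cost per g of protein: lentils $0.0909, chickpeas $0.1056, hummus $0.1750, carrots $0.3000.
Take 3 servings of lentils: +33.0 g protein for $3.00 (total $3.00, still need 3.0 g).
Take 0.3333 servings of chickpeas: +3.0 g protein for $0.32 (total $3.32, still need 0.0 g).
Greedy by cheapest-per-g is optimal for a single linear constraint, so the minimum cost is $3.32.

$3.32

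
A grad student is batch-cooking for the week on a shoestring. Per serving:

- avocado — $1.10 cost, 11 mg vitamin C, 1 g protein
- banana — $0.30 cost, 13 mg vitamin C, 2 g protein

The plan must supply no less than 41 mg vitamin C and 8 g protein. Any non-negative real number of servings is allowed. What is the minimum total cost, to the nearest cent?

Check every corner: each single food scaled to meet both minima, and each pair solved so both constraints bind.
avocado only: max(41/11, 8/1) = 8 servings → $8.80.
banana only: max(41/13, 8/2) = 4 servings → $1.20.
avocado + banana with both targets exact would need a negative amount; discard.
The minimum over all feasible corners is $1.20.

$1.20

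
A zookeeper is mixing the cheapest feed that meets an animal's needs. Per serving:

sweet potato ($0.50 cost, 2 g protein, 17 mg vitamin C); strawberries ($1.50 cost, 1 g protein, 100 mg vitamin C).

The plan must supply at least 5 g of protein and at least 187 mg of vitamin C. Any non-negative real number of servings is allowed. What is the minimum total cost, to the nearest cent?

This is a tiny linear program; its minimum lies at a vertex of the feasible set. List the vertices and price them.
sweet potato only: max(5/2, 187/17) = 11 servings → $5.50.
strawberries only: max(5/1, 187/100) = 5 servings → $7.50.
sweet potato + strawberries with both tight: 1.71 servings and 1.579 servings → $3.22.
So the least-cost plan costs $3.22.

$3.22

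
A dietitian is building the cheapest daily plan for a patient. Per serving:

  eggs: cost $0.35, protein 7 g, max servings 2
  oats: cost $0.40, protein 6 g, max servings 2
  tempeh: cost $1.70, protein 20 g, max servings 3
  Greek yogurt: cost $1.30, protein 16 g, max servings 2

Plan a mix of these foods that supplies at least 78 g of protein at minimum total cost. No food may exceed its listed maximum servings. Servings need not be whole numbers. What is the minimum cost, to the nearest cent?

$5.80

Cost per g of protein: eggs $0.0500, oats $0.0667, Greek yogurt $0.0813, tempeh $0.0850.
Take 2 servings of eggs: +14.0 g protein for $0.70 (total $0.70, still need 64.0 g).
Take 2 servings of oats: +12.0 g protein for $0.80 (total $1.50, still need 52.0 g).
Take 2 servings of Greek yogurt: +32.0 g protein for $2.60 (total $4.10, still need 20.0 g).
Take 1 serving of tempeh: +20.0 g protein for $1.70 (total $5.80, still need 0.0 g).
Filling from the cheapest source first is optimal under one linear minimum: $5.80.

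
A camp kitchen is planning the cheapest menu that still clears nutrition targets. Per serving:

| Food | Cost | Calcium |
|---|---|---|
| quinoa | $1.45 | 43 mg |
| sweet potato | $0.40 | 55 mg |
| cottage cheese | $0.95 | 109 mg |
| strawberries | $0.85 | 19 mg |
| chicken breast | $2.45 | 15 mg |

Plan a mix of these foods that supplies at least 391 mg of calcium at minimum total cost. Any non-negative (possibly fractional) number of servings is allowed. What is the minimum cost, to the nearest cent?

$2.84

Cost per mg of calcium: sweet potato $0.0073, cottage cheese $0.0087, quinoa $0.0337, strawberries $0.0447, chicken breast $0.1633.
With no serving limits, use only sweet potato: 391 mg / 55 mg = 7.109 servings × $0.40 = $2.84.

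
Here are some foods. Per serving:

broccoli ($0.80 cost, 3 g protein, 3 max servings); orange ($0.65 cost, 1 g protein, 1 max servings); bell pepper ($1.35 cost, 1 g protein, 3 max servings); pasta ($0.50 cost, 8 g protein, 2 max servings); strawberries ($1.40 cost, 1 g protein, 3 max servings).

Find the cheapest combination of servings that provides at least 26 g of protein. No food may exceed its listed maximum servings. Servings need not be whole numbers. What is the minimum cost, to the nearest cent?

$4.05

Cost per g of protein: pasta $0.0625, broccoli $0.2667, orange $0.6500, bell pepper $1.3500, strawberries $1.4000.
Take 2 servings of pasta: +16.0 g protein for $1.00 (total $1.00, still need 10.0 g).
Take 3 servings of broccoli: +9.0 g protein for $2.40 (total $3.40, still need 1.0 g).
Take 1 serving of orange: +1.0 g protein for $0.65 (total $4.05, still need 0.0 g).
Greedy by cheapest-per-g is optimal for a single linear constraint, so the minimum cost is $4.05.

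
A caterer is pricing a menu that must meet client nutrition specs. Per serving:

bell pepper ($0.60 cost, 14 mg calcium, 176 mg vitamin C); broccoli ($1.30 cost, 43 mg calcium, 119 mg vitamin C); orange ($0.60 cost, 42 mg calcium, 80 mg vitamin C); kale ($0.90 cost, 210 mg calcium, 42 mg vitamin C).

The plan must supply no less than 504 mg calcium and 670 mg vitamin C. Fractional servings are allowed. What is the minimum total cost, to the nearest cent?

$3.93

This is a tiny linear program; its minimum lies at a vertex of the feasible set. List the vertices and price them.
bell pepper only: max(504/14, 670/176) = 36 servings → $21.60.
broccoli only: max(504/43, 670/119) = 11.72 servings → $15.24.
orange only: max(504/42, 670/80) = 12 servings → $7.20.
kale only: max(504/210, 670/42) = 15.95 servings → $14.36.
bell pepper + broccoli: the both-tight solution has a negative serving — not a feasible corner.
bell pepper + orange: intersection lies outside the first quadrant.
bell pepper + kale with both tight: 3.286 servings and 2.181 servings → $3.93.
broccoli + orange with both targets exact would need a negative amount; discard.
broccoli + kale with both tight: 5.156 servings and 1.344 servings → $7.91.
orange + kale with both tight: 7.95 servings and 0.8101 servings → $5.50.
Cheapest feasible corner: $3.93.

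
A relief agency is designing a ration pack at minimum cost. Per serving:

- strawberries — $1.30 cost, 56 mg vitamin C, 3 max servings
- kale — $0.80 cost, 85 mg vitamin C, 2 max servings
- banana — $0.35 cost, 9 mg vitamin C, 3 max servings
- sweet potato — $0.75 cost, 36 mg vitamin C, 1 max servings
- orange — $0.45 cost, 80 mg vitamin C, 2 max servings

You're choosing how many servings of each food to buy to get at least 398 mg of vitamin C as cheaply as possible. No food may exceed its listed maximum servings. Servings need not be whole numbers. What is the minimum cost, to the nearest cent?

Cost per mg of vitamin C: orange $0.0056, kale $0.0094, sweet potato $0.0208, strawberries $0.0232, banana $0.0389.
Take 2 servings of orange: +160.0 mg vitamin C for $0.90 (total $0.90, still need 238.0 mg).
Take 2 servings of kale: +170.0 mg vitamin C for $1.60 (total $2.50, still need 68.0 mg).
Take 1 serving of sweet potato: +36.0 mg vitamin C for $0.75 (total $3.25, still need 32.0 mg).
Take 0.5714 servings of strawberries: +32.0 mg vitamin C for $0.74 (total $3.99, still need 0.0 mg).
Greedy by cheapest-per-mg is optimal for a single linear constraint, so the minimum cost is $3.99.

$3.99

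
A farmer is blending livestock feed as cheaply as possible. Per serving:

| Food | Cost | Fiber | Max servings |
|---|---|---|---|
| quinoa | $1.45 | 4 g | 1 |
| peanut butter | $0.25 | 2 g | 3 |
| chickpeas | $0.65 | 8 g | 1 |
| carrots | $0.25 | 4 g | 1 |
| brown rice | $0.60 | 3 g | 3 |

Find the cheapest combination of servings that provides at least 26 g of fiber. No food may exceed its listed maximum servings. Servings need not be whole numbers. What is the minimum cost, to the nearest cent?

$3.25

Cost per g of fiber: carrots $0.0625, chickpeas $0.0813, peanut butter $0.1250, brown rice $0.2000, quinoa $0.3625.
Take 1 serving of carrots: +4.0 g fiber for $0.25 (total $0.25, still need 22.0 g).
Take 1 serving of chickpeas: +8.0 g fiber for $0.65 (total $0.90, still need 14.0 g).
Take 3 servings of peanut butter: +6.0 g fiber for $0.75 (total $1.65, still need 8.0 g).
Take 2.667 servings of brown rice: +8.0 g fiber for $1.60 (total $3.25, still need 0.0 g).
Filling from the cheapest source first is optimal under one linear minimum: $3.25.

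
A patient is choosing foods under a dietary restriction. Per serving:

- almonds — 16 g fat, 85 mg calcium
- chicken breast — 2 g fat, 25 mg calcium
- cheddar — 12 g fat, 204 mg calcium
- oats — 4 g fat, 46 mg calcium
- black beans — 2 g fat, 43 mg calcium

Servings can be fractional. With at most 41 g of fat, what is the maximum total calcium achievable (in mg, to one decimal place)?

Calcium per g fat: black beans 21.5, cheddar 17, chicken breast 12.5, oats 11.5, almonds 5.312.
With no serving limits, spend the whole fat allowance on black beans: 41 g / 2 g × 43 mg = 881.5 mg.

881.5 mg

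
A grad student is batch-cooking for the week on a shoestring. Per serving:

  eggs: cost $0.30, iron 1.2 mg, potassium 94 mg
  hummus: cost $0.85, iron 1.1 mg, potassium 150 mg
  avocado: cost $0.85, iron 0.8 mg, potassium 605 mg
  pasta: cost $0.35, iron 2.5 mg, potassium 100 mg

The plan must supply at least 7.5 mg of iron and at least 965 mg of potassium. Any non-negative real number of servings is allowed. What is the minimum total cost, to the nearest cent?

$1.91

Check every corner: each single food scaled to meet both minima, and each pair solved so both constraints bind.
eggs only: max(7.5/1.2, 965/94) = 10.27 servings → $3.08.
hummus only: max(7.5/1.1, 965/150) = 6.818 servings → $5.80.
avocado only: max(7.5/0.8, 965/605) = 9.375 servings → $7.97.
pasta only: max(7.5/2.5, 965/100) = 9.65 servings → $3.38.
eggs + hummus with both tight: 0.829 servings and 5.914 servings → $5.28.
eggs + avocado with both tight: 5.786 servings and 0.6961 servings → $2.33.
eggs + pasta: the both-tight solution has a negative serving — not a feasible corner.
hummus + avocado with both targets exact would need a negative amount; discard.
hummus + pasta with both tight: 6.274 servings and 0.2396 servings → $5.42.
avocado + pasta with both tight: 1.161 servings and 2.629 servings → $1.91.
The minimum over all feasible corners is $1.91.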